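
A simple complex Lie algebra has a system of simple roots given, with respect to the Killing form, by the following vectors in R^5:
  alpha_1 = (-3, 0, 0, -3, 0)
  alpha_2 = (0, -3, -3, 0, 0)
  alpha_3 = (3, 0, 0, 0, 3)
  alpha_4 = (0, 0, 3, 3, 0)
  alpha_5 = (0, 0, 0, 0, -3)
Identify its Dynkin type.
type B_5

Compute the Cartan integers a_ij = 2(alpha_i, alpha_j)/(alpha_j, alpha_j); the resulting 5x5 Cartan matrix is
[[2, 0, -1, -1, 0], [0, 2, 0, -1, 0], [-1, 0, 2, 0, -2], [-1, -1, 0, 2, 0], [0, 0, -1, 0, 2]].
The roots have two lengths (squared-length ratio 2:1); the short ones are alpha_{5}. The associated Dynkin diagram is a chain of 5 nodes with a double edge at one end; the terminal node there is the unique short simple root (B_5), so the type is B_5 (the algebra so(11)).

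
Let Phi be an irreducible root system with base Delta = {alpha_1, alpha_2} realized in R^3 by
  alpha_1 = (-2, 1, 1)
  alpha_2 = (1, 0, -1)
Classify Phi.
Compute the Cartan integers a_ij = 2(alpha_i, alpha_j)/(alpha_j, alpha_j); the resulting 2x2 Cartan matrix is
[[2, -3], [-1, 2]].
The roots have two lengths (squared-length ratio 3:1); the short ones are alpha_{2}. The associated Dynkin diagram is two nodes joined by a triple edge (G_2), so the type is G_2.

type G_2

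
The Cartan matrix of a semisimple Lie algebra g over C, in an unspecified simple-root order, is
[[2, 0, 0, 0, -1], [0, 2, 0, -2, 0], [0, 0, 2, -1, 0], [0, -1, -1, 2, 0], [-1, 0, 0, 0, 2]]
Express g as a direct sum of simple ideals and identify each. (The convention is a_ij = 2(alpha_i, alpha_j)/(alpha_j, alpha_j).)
A_2 + C_3

The diagram associated to this matrix has two connected components: the simple roots {alpha_1, alpha_5} form a chain of 2 nodes with single edges (A_2), and {alpha_2, alpha_3, alpha_4} form a chain of 3 nodes with a double edge at one end; the terminal node there is the unique long simple root (C_3). A semisimple Lie algebra decomposes uniquely as the direct sum of simple ideals, one per connected component of its Dynkin diagram, so g ≅ A_2 ⊕ C_3 (dimension 8 + 21 = 29).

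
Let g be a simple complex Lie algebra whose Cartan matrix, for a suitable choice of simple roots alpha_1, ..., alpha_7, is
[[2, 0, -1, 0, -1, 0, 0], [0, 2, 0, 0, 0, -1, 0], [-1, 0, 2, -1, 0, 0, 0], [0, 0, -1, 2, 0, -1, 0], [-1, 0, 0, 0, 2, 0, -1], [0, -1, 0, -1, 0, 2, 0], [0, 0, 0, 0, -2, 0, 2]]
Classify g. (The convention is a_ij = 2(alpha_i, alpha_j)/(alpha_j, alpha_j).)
C7

The matrix has rank 7 with 2's on the diagonal. Reading the off-diagonal entries as Dynkin edges (a single edge where a_ij = a_ji = -1; a double or triple edge where a_ij * a_ji = 2 or 3), the diagram is a chain of 7 nodes with a double edge at one end; the terminal node there is the unique long simple root (C_7). One simple-root ordering that puts it in standard form is (alpha_2, alpha_6, alpha_4, alpha_3, alpha_1, alpha_5, alpha_7). So the algebra is type C_7, i.e. sp(14).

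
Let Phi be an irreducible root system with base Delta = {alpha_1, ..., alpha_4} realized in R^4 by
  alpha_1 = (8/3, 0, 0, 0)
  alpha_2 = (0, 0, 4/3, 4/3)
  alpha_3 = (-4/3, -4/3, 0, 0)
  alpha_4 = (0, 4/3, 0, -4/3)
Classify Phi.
C_4

Compute the Cartan integers a_ij = 2(alpha_i, alpha_j)/(alpha_j, alpha_j); the resulting 4x4 Cartan matrix is
[[2, 0, -2, 0], [0, 2, 0, -1], [-1, 0, 2, -1], [0, -1, -1, 2]].
The roots have two lengths (squared-length ratio 2:1); the short ones are alpha_{2,3,4}. The associated Dynkin diagram is a chain of 4 nodes with a double edge at one end; the terminal node there is the unique long simple root (C_4), so the type is C_4 (the algebra sp(8)).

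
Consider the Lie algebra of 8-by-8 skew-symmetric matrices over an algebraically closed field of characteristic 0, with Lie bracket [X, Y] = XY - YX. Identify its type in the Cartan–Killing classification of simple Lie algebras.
D4

This is so(8) with 8 even, which has dimension 8(8-1)/2 = 28 and rank 8/2 = 4. In the classification of classical Lie algebras, the orthogonal algebra so(2n) in an even number of variables has type D_n; here n = 4, so the Dynkin diagram is a chain of 2 nodes with a fork of two nodes at one end (D_4). Hence the type is D_4.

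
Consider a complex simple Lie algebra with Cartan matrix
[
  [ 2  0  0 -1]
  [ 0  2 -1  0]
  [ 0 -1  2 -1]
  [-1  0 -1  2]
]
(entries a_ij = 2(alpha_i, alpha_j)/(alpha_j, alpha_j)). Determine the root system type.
A4

The matrix has rank 4 with 2's on the diagonal. Reading the off-diagonal entries as Dynkin edges (a single edge where a_ij = a_ji = -1; a double or triple edge where a_ij * a_ji = 2 or 3), the diagram is a chain of 4 nodes with single edges (A_4). One simple-root ordering that puts it in standard form is (alpha_2, alpha_3, alpha_4, alpha_1). So the algebra is type A_4, i.e. sl(5).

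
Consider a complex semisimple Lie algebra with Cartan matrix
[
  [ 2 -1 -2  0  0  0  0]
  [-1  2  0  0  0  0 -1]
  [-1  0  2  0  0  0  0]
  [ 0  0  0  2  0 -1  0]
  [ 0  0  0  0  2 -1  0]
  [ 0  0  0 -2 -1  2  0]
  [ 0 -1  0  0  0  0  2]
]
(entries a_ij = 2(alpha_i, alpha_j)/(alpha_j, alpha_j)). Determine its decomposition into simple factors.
The diagram associated to this matrix has two connected components: the simple roots {alpha_4, alpha_5, alpha_6} form a chain of 3 nodes with a double edge at one end; the terminal node there is the unique short simple root (B_3), and {alpha_1, alpha_2, alpha_3, alpha_7} form a chain of 4 nodes with a double edge at one end; the terminal node there is the unique short simple root (B_4). A semisimple Lie algebra decomposes uniquely as the direct sum of simple ideals, one per connected component of its Dynkin diagram, so g ≅ B_3 ⊕ B_4 (dimension 21 + 36 = 57).

B_3 (so(7)) + B_4 (so(9))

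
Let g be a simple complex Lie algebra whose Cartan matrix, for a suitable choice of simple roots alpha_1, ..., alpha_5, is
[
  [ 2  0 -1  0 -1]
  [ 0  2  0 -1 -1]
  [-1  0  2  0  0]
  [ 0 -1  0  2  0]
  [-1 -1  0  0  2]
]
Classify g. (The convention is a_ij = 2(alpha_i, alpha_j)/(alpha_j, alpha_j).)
The matrix has rank 5 with 2's on the diagonal. Reading the off-diagonal entries as Dynkin edges (a single edge where a_ij = a_ji = -1; a double or triple edge where a_ij * a_ji = 2 or 3), the diagram is a chain of 5 nodes with single edges (A_5). One simple-root ordering that puts it in standard form is (alpha_3, alpha_1, alpha_5, alpha_2, alpha_4). So the algebra is type A_5, i.e. sl(6).

A5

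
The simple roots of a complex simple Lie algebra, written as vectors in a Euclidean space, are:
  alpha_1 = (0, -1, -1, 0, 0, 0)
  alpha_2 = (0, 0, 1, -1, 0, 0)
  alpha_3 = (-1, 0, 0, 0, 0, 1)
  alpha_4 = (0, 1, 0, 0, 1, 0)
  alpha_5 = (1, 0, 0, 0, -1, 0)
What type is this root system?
A5

Compute the Cartan integers a_ij = 2(alpha_i, alpha_j)/(alpha_j, alpha_j); the resulting 5x5 Cartan matrix is
[[2, -1, 0, -1, 0], [-1, 2, 0, 0, 0], [0, 0, 2, 0, -1], [-1, 0, 0, 2, -1], [0, 0, -1, -1, 2]].
All simple roots have the same length, so the diagram is simply laced. The associated Dynkin diagram is a chain of 5 nodes with single edges (A_5), so the type is A_5 (the algebra sl(6)).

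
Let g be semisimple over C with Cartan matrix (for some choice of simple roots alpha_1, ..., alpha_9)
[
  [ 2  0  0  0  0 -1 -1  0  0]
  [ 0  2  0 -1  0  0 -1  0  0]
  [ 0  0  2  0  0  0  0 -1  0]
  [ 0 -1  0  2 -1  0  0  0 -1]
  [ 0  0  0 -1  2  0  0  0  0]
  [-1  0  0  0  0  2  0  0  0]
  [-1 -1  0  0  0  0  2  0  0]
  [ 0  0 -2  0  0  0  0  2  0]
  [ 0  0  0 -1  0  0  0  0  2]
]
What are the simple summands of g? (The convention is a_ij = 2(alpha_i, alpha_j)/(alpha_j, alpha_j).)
The diagram associated to this matrix has two connected components: the simple roots {alpha_3, alpha_8} form a chain of 2 nodes with a double edge at one end; the terminal node there is the unique short simple root (B_2), and {alpha_1, alpha_2, alpha_4, alpha_5, alpha_6, alpha_7, alpha_9} form a chain of 5 nodes with a fork of two nodes at one end (D_7). A semisimple Lie algebra decomposes uniquely as the direct sum of simple ideals, one per connected component of its Dynkin diagram, so g ≅ B_2 ⊕ D_7 (dimension 10 + 91 = 101).

B_2 ⊕ D_7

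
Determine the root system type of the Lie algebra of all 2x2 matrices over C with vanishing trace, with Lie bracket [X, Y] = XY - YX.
This is sl(2), which has dimension 2^2 - 1 = 3 and rank 2 - 1 = 1 (a Cartan subalgebra is the diagonal traceless matrices). In the classification of classical Lie algebras, the special linear algebra sl(n+1) has type A_n; here n = 1, so the Dynkin diagram is a chain of 1 nodes with single edges (A_1). Hence the type is A_1.

A_1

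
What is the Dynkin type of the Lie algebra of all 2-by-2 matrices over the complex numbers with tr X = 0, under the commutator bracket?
This is sl(2), which has dimension 2^2 - 1 = 3 and rank 2 - 1 = 1 (a Cartan subalgebra is the diagonal traceless matrices). In the classification of classical Lie algebras, the special linear algebra sl(n+1) has type A_n; here n = 1, so the Dynkin diagram is a chain of 1 nodes with single edges (A_1). Hence the type is A_1.

A_1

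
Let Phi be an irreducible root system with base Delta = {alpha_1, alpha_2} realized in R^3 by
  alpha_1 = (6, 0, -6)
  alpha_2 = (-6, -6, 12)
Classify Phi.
Compute the Cartan integers a_ij = 2(alpha_i, alpha_j)/(alpha_j, alpha_j); the resulting 2x2 Cartan matrix is
[[2, -1], [-3, 2]].
The roots have two lengths (squared-length ratio 3:1); the short ones are alpha_{1}. The associated Dynkin diagram is two nodes joined by a triple edge (G_2), so the type is G_2.

G2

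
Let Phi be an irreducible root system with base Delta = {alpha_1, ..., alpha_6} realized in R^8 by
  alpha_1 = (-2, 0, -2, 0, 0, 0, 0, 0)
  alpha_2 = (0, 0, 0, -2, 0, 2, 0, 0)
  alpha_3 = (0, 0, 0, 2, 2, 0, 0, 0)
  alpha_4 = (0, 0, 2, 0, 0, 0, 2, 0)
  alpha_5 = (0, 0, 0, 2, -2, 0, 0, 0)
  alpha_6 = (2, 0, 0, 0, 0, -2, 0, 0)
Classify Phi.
Compute the Cartan integers a_ij = 2(alpha_i, alpha_j)/(alpha_j, alpha_j); the resulting 6x6 Cartan matrix is
[[2, 0, 0, -1, 0, -1], [0, 2, -1, 0, -1, -1], [0, -1, 2, 0, 0, 0], [-1, 0, 0, 2, 0, 0], [0, -1, 0, 0, 2, 0], [-1, -1, 0, 0, 0, 2]].
All simple roots have the same length, so the diagram is simply laced. The associated Dynkin diagram is a chain of 4 nodes with a fork of two nodes at one end (D_6), so the type is D_6 (the algebra so(12)).

D6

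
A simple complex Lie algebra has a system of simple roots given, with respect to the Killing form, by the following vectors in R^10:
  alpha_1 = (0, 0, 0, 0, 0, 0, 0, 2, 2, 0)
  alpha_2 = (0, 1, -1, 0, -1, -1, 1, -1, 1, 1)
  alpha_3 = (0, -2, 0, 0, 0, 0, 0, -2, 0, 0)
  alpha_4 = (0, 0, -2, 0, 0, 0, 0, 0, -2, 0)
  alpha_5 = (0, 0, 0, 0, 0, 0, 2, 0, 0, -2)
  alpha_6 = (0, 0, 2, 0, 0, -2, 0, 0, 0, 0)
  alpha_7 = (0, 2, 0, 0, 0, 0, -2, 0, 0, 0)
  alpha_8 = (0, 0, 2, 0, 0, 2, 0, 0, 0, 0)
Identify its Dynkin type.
E8

Compute the Cartan integers a_ij = 2(alpha_i, alpha_j)/(alpha_j, alpha_j); the resulting 8x8 Cartan matrix is
[[2, 0, -1, -1, 0, 0, 0, 0], [0, 2, 0, 0, 0, 0, 0, -1], [-1, 0, 2, 0, 0, 0, -1, 0], [-1, 0, 0, 2, 0, -1, 0, -1], [0, 0, 0, 0, 2, 0, -1, 0], [0, 0, 0, -1, 0, 2, 0, 0], [0, 0, -1, 0, -1, 0, 2, 0], [0, -1, 0, -1, 0, 0, 0, 2]].
All simple roots have the same length, so the diagram is simply laced. The associated Dynkin diagram is a chain of 7 nodes with one extra node attached to the third node from one end (E_8), so the type is E_8.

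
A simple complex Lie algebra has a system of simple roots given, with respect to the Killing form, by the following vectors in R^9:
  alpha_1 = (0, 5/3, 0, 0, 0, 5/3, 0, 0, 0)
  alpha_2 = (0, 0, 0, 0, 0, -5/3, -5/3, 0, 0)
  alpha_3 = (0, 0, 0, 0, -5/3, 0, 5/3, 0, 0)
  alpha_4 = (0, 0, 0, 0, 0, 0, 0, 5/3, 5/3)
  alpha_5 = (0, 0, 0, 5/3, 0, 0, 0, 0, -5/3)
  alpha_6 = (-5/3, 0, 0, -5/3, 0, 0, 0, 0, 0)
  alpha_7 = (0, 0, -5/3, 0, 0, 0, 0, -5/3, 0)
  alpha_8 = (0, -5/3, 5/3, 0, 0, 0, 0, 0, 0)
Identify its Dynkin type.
Compute the Cartan integers a_ij = 2(alpha_i, alpha_j)/(alpha_j, alpha_j); the resulting 8x8 Cartan matrix is
[[2, -1, 0, 0, 0, 0, 0, -1], [-1, 2, -1, 0, 0, 0, 0, 0], [0, -1, 2, 0, 0, 0, 0, 0], [0, 0, 0, 2, -1, 0, -1, 0], [0, 0, 0, -1, 2, -1, 0, 0], [0, 0, 0, 0, -1, 2, 0, 0], [0, 0, 0, -1, 0, 0, 2, -1], [-1, 0, 0, 0, 0, 0, -1, 2]].
All simple roots have the same length, so the diagram is simply laced. The associated Dynkin diagram is a chain of 8 nodes with single edges (A_8), so the type is A_8 (the algebra sl(9)).

A_8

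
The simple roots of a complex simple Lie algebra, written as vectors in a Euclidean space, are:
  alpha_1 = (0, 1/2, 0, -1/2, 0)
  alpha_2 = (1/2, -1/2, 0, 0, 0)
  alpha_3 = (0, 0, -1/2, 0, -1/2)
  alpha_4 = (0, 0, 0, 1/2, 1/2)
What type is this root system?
A_4 (sl(5))

Compute the Cartan integers a_ij = 2(alpha_i, alpha_j)/(alpha_j, alpha_j); the resulting 4x4 Cartan matrix is
[[2, -1, 0, -1], [-1, 2, 0, 0], [0, 0, 2, -1], [-1, 0, -1, 2]].
All simple roots have the same length, so the diagram is simply laced. The associated Dynkin diagram is a chain of 4 nodes with single edges (A_4), so the type is A_4 (the algebra sl(5)).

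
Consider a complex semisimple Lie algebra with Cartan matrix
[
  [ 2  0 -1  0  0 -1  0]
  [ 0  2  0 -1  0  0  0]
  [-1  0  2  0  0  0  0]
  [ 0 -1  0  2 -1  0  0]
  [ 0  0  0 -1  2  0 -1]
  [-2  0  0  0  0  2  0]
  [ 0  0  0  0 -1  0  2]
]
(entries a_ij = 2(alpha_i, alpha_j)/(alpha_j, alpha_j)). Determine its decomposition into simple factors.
A_4 (sl(5)) ⊕ C_3 (sp(6))

The diagram associated to this matrix has two connected components: the simple roots {alpha_2, alpha_4, alpha_5, alpha_7} form a chain of 4 nodes with single edges (A_4), and {alpha_1, alpha_3, alpha_6} form a chain of 3 nodes with a double edge at one end; the terminal node there is the unique long simple root (C_3). A semisimple Lie algebra decomposes uniquely as the direct sum of simple ideals, one per connected component of its Dynkin diagram, so g ≅ A_4 ⊕ C_3 (dimension 24 + 21 = 45).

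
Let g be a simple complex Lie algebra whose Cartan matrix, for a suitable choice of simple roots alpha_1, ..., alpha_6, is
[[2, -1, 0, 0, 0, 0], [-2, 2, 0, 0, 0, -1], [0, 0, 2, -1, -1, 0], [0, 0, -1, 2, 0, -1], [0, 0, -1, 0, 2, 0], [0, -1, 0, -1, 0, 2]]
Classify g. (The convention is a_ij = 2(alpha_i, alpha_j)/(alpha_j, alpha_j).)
The matrix has rank 6 with 2's on the diagonal. Reading the off-diagonal entries as Dynkin edges (a single edge where a_ij = a_ji = -1; a double or triple edge where a_ij * a_ji = 2 or 3), the diagram is a chain of 6 nodes with a double edge at one end; the terminal node there is the unique short simple root (B_6). One simple-root ordering that puts it in standard form is (alpha_5, alpha_3, alpha_4, alpha_6, alpha_2, alpha_1). So the algebra is type B_6, i.e. so(13).

B6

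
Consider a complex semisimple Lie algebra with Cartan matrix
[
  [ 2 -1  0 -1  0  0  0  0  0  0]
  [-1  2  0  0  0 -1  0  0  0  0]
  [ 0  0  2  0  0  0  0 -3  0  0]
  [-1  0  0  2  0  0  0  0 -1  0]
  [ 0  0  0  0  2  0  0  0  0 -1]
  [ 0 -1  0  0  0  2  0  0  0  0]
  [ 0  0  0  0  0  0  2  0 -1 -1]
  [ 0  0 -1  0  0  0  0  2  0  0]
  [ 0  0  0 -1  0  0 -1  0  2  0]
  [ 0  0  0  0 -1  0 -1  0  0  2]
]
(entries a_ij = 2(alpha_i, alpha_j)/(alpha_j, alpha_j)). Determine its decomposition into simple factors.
The diagram associated to this matrix has two connected components: the simple roots {alpha_1, alpha_2, alpha_4, alpha_5, alpha_6, alpha_7, alpha_9, alpha_10} form a chain of 8 nodes with single edges (A_8), and {alpha_3, alpha_8} form two nodes joined by a triple edge (G_2). A semisimple Lie algebra decomposes uniquely as the direct sum of simple ideals, one per connected component of its Dynkin diagram, so g ≅ A_8 ⊕ G_2 (dimension 80 + 14 = 94).

A_8 + G_2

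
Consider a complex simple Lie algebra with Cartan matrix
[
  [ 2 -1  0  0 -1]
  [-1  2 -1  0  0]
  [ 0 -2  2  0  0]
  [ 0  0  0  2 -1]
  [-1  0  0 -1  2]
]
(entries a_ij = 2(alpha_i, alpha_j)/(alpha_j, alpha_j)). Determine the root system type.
C5

The matrix has rank 5 with 2's on the diagonal. Reading the off-diagonal entries as Dynkin edges (a single edge where a_ij = a_ji = -1; a double or triple edge where a_ij * a_ji = 2 or 3), the diagram is a chain of 5 nodes with a double edge at one end; the terminal node there is the unique long simple root (C_5). One simple-root ordering that puts it in standard form is (alpha_4, alpha_5, alpha_1, alpha_2, alpha_3). So the algebra is type C_5, i.e. sp(10).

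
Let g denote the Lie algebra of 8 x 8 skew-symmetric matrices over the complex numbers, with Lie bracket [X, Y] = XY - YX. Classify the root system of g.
This is so(8) with 8 even, which has dimension 8(8-1)/2 = 28 and rank 8/2 = 4. In the classification of classical Lie algebras, the orthogonal algebra so(2n) in an even number of variables has type D_n; here n = 4, so the Dynkin diagram is a chain of 2 nodes with a fork of two nodes at one end (D_4). Hence the type is D_4.

type D_4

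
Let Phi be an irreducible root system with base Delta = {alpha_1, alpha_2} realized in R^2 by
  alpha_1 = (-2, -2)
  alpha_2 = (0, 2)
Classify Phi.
type B_2

Compute the Cartan integers a_ij = 2(alpha_i, alpha_j)/(alpha_j, alpha_j); the resulting 2x2 Cartan matrix is
[[2, -2], [-1, 2]].
The roots have two lengths (squared-length ratio 2:1); the short ones are alpha_{2}. The associated Dynkin diagram is a chain of 2 nodes with a double edge at one end; the terminal node there is the unique short simple root (B_2), so the type is B_2 (the algebra so(5)).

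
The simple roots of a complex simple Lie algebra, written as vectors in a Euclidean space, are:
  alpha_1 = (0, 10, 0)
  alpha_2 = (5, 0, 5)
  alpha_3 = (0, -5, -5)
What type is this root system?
C3

Compute the Cartan integers a_ij = 2(alpha_i, alpha_j)/(alpha_j, alpha_j); the resulting 3x3 Cartan matrix is
[[2, 0, -2], [0, 2, -1], [-1, -1, 2]].
The roots have two lengths (squared-length ratio 2:1); the short ones are alpha_{2,3}. The associated Dynkin diagram is a chain of 3 nodes with a double edge at one end; the terminal node there is the unique long simple root (C_3), so the type is C_3 (the algebra sp(6)).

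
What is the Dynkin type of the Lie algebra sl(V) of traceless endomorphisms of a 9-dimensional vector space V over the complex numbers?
This is sl(9), which has dimension 9^2 - 1 = 80 and rank 9 - 1 = 8 (a Cartan subalgebra is the diagonal traceless matrices). In the classification of classical Lie algebras, the special linear algebra sl(n+1) has type A_n; here n = 8, so the Dynkin diagram is a chain of 8 nodes with single edges (A_8). Hence the type is A_8.

A8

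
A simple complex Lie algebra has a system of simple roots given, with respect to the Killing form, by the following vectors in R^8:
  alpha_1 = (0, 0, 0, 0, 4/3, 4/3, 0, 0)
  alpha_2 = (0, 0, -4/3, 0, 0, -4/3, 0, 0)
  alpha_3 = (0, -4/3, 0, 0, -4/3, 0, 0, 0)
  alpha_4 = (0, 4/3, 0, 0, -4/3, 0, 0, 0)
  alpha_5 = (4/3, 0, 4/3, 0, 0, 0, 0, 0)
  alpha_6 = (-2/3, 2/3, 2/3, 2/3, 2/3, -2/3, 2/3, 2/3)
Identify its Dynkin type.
E6

Compute the Cartan integers a_ij = 2(alpha_i, alpha_j)/(alpha_j, alpha_j); the resulting 6x6 Cartan matrix is
[[2, -1, -1, -1, 0, 0], [-1, 2, 0, 0, -1, 0], [-1, 0, 2, 0, 0, -1], [-1, 0, 0, 2, 0, 0], [0, -1, 0, 0, 2, 0], [0, 0, -1, 0, 0, 2]].
All simple roots have the same length, so the diagram is simply laced. The associated Dynkin diagram is a chain of 5 nodes with one extra node attached to the third node from one end (E_6), so the type is E_6.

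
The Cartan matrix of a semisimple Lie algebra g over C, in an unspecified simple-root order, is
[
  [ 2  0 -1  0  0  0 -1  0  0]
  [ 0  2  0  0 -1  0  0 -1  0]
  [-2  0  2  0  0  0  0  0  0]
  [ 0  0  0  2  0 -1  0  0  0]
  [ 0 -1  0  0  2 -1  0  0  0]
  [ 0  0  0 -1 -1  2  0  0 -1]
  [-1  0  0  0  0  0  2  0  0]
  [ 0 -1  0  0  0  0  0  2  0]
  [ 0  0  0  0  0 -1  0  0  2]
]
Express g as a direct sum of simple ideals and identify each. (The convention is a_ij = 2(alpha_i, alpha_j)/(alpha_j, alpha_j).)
The diagram associated to this matrix has two connected components: the simple roots {alpha_1, alpha_3, alpha_7} form a chain of 3 nodes with a double edge at one end; the terminal node there is the unique long simple root (C_3), and {alpha_2, alpha_4, alpha_5, alpha_6, alpha_8, alpha_9} form a chain of 4 nodes with a fork of two nodes at one end (D_6). A semisimple Lie algebra decomposes uniquely as the direct sum of simple ideals, one per connected component of its Dynkin diagram, so g ≅ C_3 ⊕ D_6 (dimension 21 + 66 = 87).

C_3 (sp(6)) ⊕ D_6 (so(12))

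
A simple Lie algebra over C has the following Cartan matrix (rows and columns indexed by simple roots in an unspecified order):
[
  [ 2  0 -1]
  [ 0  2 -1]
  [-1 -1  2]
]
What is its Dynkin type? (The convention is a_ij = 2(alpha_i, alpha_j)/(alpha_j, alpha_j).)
The matrix has rank 3 with 2's on the diagonal. Reading the off-diagonal entries as Dynkin edges (a single edge where a_ij = a_ji = -1; a double or triple edge where a_ij * a_ji = 2 or 3), the diagram is a chain of 3 nodes with single edges (A_3). One simple-root ordering that puts it in standard form is (alpha_2, alpha_3, alpha_1). So the algebra is type A_3, i.e. sl(4).

A3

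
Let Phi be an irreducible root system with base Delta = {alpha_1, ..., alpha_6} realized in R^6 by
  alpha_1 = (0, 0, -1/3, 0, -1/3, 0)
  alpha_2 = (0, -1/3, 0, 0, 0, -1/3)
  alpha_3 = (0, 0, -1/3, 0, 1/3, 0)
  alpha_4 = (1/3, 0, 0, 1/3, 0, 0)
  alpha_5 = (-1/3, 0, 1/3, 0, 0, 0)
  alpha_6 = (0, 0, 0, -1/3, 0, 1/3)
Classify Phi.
Compute the Cartan integers a_ij = 2(alpha_i, alpha_j)/(alpha_j, alpha_j); the resulting 6x6 Cartan matrix is
[[2, 0, 0, 0, -1, 0], [0, 2, 0, 0, 0, -1], [0, 0, 2, 0, -1, 0], [0, 0, 0, 2, -1, -1], [-1, 0, -1, -1, 2, 0], [0, -1, 0, -1, 0, 2]].
All simple roots have the same length, so the diagram is simply laced. The associated Dynkin diagram is a chain of 4 nodes with a fork of two nodes at one end (D_6), so the type is D_6 (the algebra so(12)).

type D_6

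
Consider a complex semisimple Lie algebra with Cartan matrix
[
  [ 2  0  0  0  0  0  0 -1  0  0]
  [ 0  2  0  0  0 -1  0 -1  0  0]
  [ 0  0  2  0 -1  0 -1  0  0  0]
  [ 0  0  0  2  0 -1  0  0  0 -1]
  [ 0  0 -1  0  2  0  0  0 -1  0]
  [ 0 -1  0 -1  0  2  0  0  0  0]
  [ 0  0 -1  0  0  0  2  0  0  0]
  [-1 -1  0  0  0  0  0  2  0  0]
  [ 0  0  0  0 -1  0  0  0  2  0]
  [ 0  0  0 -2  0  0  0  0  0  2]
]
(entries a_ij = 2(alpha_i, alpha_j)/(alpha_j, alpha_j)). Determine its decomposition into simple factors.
The diagram associated to this matrix has two connected components: the simple roots {alpha_3, alpha_5, alpha_7, alpha_9} form a chain of 4 nodes with single edges (A_4), and {alpha_1, alpha_2, alpha_4, alpha_6, alpha_8, alpha_10} form a chain of 6 nodes with a double edge at one end; the terminal node there is the unique long simple root (C_6). A semisimple Lie algebra decomposes uniquely as the direct sum of simple ideals, one per connected component of its Dynkin diagram, so g ≅ A_4 ⊕ C_6 (dimension 24 + 78 = 102).

A4 ⊕ C6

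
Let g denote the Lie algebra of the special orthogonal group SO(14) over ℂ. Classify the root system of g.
D_7

This is so(14) with 14 even, which has dimension 14(14-1)/2 = 91 and rank 14/2 = 7. In the classification of classical Lie algebras, the orthogonal algebra so(2n) in an even number of variables has type D_n; here n = 7, so the Dynkin diagram is a chain of 5 nodes with a fork of two nodes at one end (D_7). Hence the type is D_7.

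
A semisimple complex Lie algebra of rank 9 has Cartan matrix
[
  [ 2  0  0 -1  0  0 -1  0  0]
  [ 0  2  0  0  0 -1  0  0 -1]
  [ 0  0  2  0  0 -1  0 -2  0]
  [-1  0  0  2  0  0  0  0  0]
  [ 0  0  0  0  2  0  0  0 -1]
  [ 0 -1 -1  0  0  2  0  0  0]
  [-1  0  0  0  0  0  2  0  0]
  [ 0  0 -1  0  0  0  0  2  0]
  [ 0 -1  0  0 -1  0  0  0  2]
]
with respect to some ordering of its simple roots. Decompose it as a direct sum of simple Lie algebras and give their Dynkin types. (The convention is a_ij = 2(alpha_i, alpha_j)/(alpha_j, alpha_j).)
The diagram associated to this matrix has two connected components: the simple roots {alpha_1, alpha_4, alpha_7} form a chain of 3 nodes with single edges (A_3), and {alpha_2, alpha_3, alpha_5, alpha_6, alpha_8, alpha_9} form a chain of 6 nodes with a double edge at one end; the terminal node there is the unique short simple root (B_6). A semisimple Lie algebra decomposes uniquely as the direct sum of simple ideals, one per connected component of its Dynkin diagram, so g ≅ A_3 ⊕ B_6 (dimension 15 + 78 = 93).

A3 + B6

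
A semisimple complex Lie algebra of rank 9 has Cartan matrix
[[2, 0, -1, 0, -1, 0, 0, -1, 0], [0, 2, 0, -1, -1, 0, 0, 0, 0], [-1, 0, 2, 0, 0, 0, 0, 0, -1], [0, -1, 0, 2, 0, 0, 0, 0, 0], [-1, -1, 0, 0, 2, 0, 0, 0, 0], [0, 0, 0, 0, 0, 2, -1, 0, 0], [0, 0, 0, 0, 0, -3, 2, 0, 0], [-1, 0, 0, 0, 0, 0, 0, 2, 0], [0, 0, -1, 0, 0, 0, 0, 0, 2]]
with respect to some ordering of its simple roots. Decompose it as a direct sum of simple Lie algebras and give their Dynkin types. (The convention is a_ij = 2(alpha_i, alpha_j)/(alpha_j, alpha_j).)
The diagram associated to this matrix has two connected components: the simple roots {alpha_1, alpha_2, alpha_3, alpha_4, alpha_5, alpha_8, alpha_9} form a chain of 6 nodes with one extra node attached to the third node from one end (E_7), and {alpha_6, alpha_7} form two nodes joined by a triple edge (G_2). A semisimple Lie algebra decomposes uniquely as the direct sum of simple ideals, one per connected component of its Dynkin diagram, so g ≅ E_7 ⊕ G_2 (dimension 133 + 14 = 147).

E_7 ⊕ G_2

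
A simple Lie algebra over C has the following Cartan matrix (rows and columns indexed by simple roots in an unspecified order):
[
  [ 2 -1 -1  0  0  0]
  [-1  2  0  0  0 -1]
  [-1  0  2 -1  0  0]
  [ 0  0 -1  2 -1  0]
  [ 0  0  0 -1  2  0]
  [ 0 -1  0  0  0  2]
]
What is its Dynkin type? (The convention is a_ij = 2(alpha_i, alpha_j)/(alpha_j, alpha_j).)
The matrix has rank 6 with 2's on the diagonal. Reading the off-diagonal entries as Dynkin edges (a single edge where a_ij = a_ji = -1; a double or triple edge where a_ij * a_ji = 2 or 3), the diagram is a chain of 6 nodes with single edges (A_6). One simple-root ordering that puts it in standard form is (alpha_6, alpha_2, alpha_1, alpha_3, alpha_4, alpha_5). So the algebra is type A_6, i.e. sl(7).

A6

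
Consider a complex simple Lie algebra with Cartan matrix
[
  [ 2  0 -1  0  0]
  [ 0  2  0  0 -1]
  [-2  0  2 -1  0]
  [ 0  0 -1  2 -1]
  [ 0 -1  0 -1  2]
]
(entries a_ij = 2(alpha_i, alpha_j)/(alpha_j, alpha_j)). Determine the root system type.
B_5 (so(11))

The matrix has rank 5 with 2's on the diagonal. Reading the off-diagonal entries as Dynkin edges (a single edge where a_ij = a_ji = -1; a double or triple edge where a_ij * a_ji = 2 or 3), the diagram is a chain of 5 nodes with a double edge at one end; the terminal node there is the unique short simple root (B_5). One simple-root ordering that puts it in standard form is (alpha_2, alpha_5, alpha_4, alpha_3, alpha_1). So the algebra is type B_5, i.e. so(11).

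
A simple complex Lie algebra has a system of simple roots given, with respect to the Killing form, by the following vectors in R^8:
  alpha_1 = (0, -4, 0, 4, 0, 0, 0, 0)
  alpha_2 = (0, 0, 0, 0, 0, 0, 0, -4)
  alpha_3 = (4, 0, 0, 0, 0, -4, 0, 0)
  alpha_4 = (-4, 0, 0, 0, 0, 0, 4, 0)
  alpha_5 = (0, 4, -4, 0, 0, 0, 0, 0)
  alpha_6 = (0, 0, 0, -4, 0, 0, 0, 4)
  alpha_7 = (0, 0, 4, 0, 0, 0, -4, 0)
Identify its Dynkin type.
B7

Compute the Cartan integers a_ij = 2(alpha_i, alpha_j)/(alpha_j, alpha_j); the resulting 7x7 Cartan matrix is
[[2, 0, 0, 0, -1, -1, 0], [0, 2, 0, 0, 0, -1, 0], [0, 0, 2, -1, 0, 0, 0], [0, 0, -1, 2, 0, 0, -1], [-1, 0, 0, 0, 2, 0, -1], [-1, -2, 0, 0, 0, 2, 0], [0, 0, 0, -1, -1, 0, 2]].
The roots have two lengths (squared-length ratio 2:1); the short ones are alpha_{2}. The associated Dynkin diagram is a chain of 7 nodes with a double edge at one end; the terminal node there is the unique short simple root (B_7), so the type is B_7 (the algebra so(15)).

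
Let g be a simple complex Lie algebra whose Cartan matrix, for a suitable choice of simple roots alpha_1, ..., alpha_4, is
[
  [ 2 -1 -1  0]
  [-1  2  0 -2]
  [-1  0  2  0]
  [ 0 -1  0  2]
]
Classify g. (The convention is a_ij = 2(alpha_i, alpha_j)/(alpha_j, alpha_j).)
B4

The matrix has rank 4 with 2's on the diagonal. Reading the off-diagonal entries as Dynkin edges (a single edge where a_ij = a_ji = -1; a double or triple edge where a_ij * a_ji = 2 or 3), the diagram is a chain of 4 nodes with a double edge at one end; the terminal node there is the unique short simple root (B_4). One simple-root ordering that puts it in standard form is (alpha_3, alpha_1, alpha_2, alpha_4). So the algebra is type B_4, i.e. so(9).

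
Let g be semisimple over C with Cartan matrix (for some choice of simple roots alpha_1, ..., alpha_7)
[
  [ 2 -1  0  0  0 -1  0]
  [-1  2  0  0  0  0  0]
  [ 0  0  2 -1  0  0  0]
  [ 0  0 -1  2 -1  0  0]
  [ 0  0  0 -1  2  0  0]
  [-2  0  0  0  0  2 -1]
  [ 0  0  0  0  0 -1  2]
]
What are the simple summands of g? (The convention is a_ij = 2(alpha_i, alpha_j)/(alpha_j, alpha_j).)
A_3 (sl(4)) ⊕ F_4

The diagram associated to this matrix has two connected components: the simple roots {alpha_3, alpha_4, alpha_5} form a chain of 3 nodes with single edges (A_3), and {alpha_1, alpha_2, alpha_6, alpha_7} form a chain of 4 nodes with a double edge between the middle two (F_4). A semisimple Lie algebra decomposes uniquely as the direct sum of simple ideals, one per connected component of its Dynkin diagram, so g ≅ A_3 ⊕ F_4 (dimension 15 + 52 = 67).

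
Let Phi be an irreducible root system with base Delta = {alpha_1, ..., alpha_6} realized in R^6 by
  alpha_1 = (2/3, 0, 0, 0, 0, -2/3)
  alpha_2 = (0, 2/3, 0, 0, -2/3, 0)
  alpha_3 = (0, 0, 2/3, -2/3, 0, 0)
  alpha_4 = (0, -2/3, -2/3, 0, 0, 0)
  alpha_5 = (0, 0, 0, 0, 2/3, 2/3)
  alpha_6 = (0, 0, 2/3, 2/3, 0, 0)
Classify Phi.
Compute the Cartan integers a_ij = 2(alpha_i, alpha_j)/(alpha_j, alpha_j); the resulting 6x6 Cartan matrix is
[[2, 0, 0, 0, -1, 0], [0, 2, 0, -1, -1, 0], [0, 0, 2, -1, 0, 0], [0, -1, -1, 2, 0, -1], [-1, -1, 0, 0, 2, 0], [0, 0, 0, -1, 0, 2]].
All simple roots have the same length, so the diagram is simply laced. The associated Dynkin diagram is a chain of 4 nodes with a fork of two nodes at one end (D_6), so the type is D_6 (the algebra so(12)).

D_6 (so(12))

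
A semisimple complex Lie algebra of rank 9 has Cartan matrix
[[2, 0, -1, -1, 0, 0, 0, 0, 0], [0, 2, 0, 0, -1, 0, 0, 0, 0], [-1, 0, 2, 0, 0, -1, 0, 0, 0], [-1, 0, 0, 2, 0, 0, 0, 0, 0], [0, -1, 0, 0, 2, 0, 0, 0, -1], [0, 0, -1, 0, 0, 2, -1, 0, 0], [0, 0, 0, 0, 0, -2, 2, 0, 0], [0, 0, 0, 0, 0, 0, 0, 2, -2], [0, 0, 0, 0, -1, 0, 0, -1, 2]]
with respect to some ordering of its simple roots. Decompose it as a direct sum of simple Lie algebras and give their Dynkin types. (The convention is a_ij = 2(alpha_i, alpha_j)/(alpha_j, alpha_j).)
The diagram associated to this matrix has two connected components: the simple roots {alpha_2, alpha_5, alpha_8, alpha_9} form a chain of 4 nodes with a double edge at one end; the terminal node there is the unique long simple root (C_4), and {alpha_1, alpha_3, alpha_4, alpha_6, alpha_7} form a chain of 5 nodes with a double edge at one end; the terminal node there is the unique long simple root (C_5). A semisimple Lie algebra decomposes uniquely as the direct sum of simple ideals, one per connected component of its Dynkin diagram, so g ≅ C_4 ⊕ C_5 (dimension 36 + 55 = 91).

C4 + C5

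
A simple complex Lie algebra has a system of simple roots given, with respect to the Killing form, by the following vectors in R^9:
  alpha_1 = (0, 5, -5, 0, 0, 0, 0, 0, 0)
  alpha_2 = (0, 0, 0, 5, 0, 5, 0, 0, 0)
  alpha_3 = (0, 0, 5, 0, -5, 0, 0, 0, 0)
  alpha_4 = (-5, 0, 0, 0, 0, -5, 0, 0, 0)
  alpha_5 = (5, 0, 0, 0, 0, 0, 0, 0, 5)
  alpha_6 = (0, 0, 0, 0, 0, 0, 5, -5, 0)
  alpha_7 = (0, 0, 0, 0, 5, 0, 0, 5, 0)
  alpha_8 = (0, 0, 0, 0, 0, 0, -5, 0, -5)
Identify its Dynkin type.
type A_8

Compute the Cartan integers a_ij = 2(alpha_i, alpha_j)/(alpha_j, alpha_j); the resulting 8x8 Cartan matrix is
[[2, 0, -1, 0, 0, 0, 0, 0], [0, 2, 0, -1, 0, 0, 0, 0], [-1, 0, 2, 0, 0, 0, -1, 0], [0, -1, 0, 2, -1, 0, 0, 0], [0, 0, 0, -1, 2, 0, 0, -1], [0, 0, 0, 0, 0, 2, -1, -1], [0, 0, -1, 0, 0, -1, 2, 0], [0, 0, 0, 0, -1, -1, 0, 2]].
All simple roots have the same length, so the diagram is simply laced. The associated Dynkin diagram is a chain of 8 nodes with single edges (A_8), so the type is A_8 (the algebra sl(9)).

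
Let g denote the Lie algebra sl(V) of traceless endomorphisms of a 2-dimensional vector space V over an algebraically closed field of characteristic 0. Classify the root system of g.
type A_1

This is sl(2), which has dimension 2^2 - 1 = 3 and rank 2 - 1 = 1 (a Cartan subalgebra is the diagonal traceless matrices). In the classification of classical Lie algebras, the special linear algebra sl(n+1) has type A_n; here n = 1, so the Dynkin diagram is a chain of 1 nodes with single edges (A_1). Hence the type is A_1.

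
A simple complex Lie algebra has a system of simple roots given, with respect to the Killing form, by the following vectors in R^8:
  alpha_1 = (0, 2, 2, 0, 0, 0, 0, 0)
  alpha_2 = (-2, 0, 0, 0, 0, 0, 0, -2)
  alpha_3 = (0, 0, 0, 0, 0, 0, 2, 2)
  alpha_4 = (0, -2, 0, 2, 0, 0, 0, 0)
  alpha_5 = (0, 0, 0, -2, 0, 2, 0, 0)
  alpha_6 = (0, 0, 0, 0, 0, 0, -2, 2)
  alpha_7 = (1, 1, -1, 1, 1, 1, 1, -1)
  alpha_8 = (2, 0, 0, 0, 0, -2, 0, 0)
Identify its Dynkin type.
E8

Compute the Cartan integers a_ij = 2(alpha_i, alpha_j)/(alpha_j, alpha_j); the resulting 8x8 Cartan matrix is
[[2, 0, 0, -1, 0, 0, 0, 0], [0, 2, -1, 0, 0, -1, 0, -1], [0, -1, 2, 0, 0, 0, 0, 0], [-1, 0, 0, 2, -1, 0, 0, 0], [0, 0, 0, -1, 2, 0, 0, -1], [0, -1, 0, 0, 0, 2, -1, 0], [0, 0, 0, 0, 0, -1, 2, 0], [0, -1, 0, 0, -1, 0, 0, 2]].
All simple roots have the same length, so the diagram is simply laced. The associated Dynkin diagram is a chain of 7 nodes with one extra node attached to the third node from one end (E_8), so the type is E_8.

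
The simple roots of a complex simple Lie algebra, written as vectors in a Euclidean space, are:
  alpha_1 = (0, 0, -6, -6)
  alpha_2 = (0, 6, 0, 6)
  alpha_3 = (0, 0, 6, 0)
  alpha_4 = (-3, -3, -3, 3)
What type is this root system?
F_4

Compute the Cartan integers a_ij = 2(alpha_i, alpha_j)/(alpha_j, alpha_j); the resulting 4x4 Cartan matrix is
[[2, -1, -2, 0], [-1, 2, 0, 0], [-1, 0, 2, -1], [0, 0, -1, 2]].
The roots have two lengths (squared-length ratio 2:1); the short ones are alpha_{3,4}. The associated Dynkin diagram is a chain of 4 nodes with a double edge between the middle two (F_4), so the type is F_4.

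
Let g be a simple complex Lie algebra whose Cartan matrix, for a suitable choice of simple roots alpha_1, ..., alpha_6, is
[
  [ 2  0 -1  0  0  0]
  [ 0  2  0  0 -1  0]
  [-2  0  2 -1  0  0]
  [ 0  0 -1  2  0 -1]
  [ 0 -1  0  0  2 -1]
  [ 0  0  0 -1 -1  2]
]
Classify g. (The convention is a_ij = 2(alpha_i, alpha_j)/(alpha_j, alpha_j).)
type B_6

The matrix has rank 6 with 2's on the diagonal. Reading the off-diagonal entries as Dynkin edges (a single edge where a_ij = a_ji = -1; a double or triple edge where a_ij * a_ji = 2 or 3), the diagram is a chain of 6 nodes with a double edge at one end; the terminal node there is the unique short simple root (B_6). One simple-root ordering that puts it in standard form is (alpha_2, alpha_5, alpha_6, alpha_4, alpha_3, alpha_1). So the algebra is type B_6, i.e. so(13).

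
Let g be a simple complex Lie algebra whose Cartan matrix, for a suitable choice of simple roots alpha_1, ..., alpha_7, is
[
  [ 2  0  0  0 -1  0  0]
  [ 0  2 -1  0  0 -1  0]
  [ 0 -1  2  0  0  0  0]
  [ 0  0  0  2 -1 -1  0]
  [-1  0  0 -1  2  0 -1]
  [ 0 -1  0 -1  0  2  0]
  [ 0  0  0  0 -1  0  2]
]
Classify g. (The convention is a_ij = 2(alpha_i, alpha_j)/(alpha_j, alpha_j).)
The matrix has rank 7 with 2's on the diagonal. Reading the off-diagonal entries as Dynkin edges (a single edge where a_ij = a_ji = -1; a double or triple edge where a_ij * a_ji = 2 or 3), the diagram is a chain of 5 nodes with a fork of two nodes at one end (D_7). One simple-root ordering that puts it in standard form is (alpha_3, alpha_2, alpha_6, alpha_4, alpha_5, alpha_7, alpha_1). So the algebra is type D_7, i.e. so(14).

type D_7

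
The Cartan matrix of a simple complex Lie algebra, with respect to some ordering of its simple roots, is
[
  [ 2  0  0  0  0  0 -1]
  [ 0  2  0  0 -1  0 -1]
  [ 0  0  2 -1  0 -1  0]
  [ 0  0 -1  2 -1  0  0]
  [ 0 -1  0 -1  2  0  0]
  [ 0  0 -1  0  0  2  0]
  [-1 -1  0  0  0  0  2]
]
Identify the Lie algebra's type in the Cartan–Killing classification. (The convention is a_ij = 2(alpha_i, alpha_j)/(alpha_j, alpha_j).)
A7

The matrix has rank 7 with 2's on the diagonal. Reading the off-diagonal entries as Dynkin edges (a single edge where a_ij = a_ji = -1; a double or triple edge where a_ij * a_ji = 2 or 3), the diagram is a chain of 7 nodes with single edges (A_7). One simple-root ordering that puts it in standard form is (alpha_6, alpha_3, alpha_4, alpha_5, alpha_2, alpha_7, alpha_1). So the algebra is type A_7, i.e. sl(8).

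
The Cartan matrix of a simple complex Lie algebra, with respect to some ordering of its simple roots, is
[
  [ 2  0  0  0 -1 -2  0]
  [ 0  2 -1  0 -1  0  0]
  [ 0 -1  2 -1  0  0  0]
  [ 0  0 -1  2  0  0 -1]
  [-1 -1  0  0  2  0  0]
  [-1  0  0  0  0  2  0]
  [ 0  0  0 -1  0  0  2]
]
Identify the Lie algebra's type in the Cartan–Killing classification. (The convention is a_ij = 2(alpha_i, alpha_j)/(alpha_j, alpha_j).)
B_7

The matrix has rank 7 with 2's on the diagonal. Reading the off-diagonal entries as Dynkin edges (a single edge where a_ij = a_ji = -1; a double or triple edge where a_ij * a_ji = 2 or 3), the diagram is a chain of 7 nodes with a double edge at one end; the terminal node there is the unique short simple root (B_7). One simple-root ordering that puts it in standard form is (alpha_7, alpha_4, alpha_3, alpha_2, alpha_5, alpha_1, alpha_6). So the algebra is type B_7, i.e. so(15).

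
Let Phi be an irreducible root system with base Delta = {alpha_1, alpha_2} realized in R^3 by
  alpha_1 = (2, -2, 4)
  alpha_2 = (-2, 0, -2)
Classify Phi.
G_2

Compute the Cartan integers a_ij = 2(alpha_i, alpha_j)/(alpha_j, alpha_j); the resulting 2x2 Cartan matrix is
[[2, -3], [-1, 2]].
The roots have two lengths (squared-length ratio 3:1); the short ones are alpha_{2}. The associated Dynkin diagram is two nodes joined by a triple edge (G_2), so the type is G_2.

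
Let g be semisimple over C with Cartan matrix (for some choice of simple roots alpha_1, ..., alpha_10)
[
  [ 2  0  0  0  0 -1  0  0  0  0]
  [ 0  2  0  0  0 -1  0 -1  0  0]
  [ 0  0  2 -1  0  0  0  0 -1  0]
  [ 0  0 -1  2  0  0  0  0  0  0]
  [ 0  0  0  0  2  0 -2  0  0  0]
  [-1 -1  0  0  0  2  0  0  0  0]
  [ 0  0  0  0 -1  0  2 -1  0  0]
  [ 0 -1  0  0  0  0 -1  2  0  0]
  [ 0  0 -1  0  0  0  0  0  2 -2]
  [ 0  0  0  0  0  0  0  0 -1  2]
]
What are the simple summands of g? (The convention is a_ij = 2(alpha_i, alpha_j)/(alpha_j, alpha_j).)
type B_4 + type C_6

The diagram associated to this matrix has two connected components: the simple roots {alpha_3, alpha_4, alpha_9, alpha_10} form a chain of 4 nodes with a double edge at one end; the terminal node there is the unique short simple root (B_4), and {alpha_1, alpha_2, alpha_5, alpha_6, alpha_7, alpha_8} form a chain of 6 nodes with a double edge at one end; the terminal node there is the unique long simple root (C_6). A semisimple Lie algebra decomposes uniquely as the direct sum of simple ideals, one per connected component of its Dynkin diagram, so g ≅ B_4 ⊕ C_6 (dimension 36 + 78 = 114).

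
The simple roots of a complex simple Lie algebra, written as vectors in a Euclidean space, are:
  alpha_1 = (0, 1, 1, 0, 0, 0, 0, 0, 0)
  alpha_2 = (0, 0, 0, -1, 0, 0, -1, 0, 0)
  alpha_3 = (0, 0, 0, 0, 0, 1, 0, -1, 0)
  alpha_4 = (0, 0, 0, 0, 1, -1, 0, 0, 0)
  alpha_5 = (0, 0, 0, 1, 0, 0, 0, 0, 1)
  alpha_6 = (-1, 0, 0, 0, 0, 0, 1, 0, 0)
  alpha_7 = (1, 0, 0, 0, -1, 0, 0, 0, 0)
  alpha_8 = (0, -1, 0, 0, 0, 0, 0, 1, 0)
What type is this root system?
A_8

Compute the Cartan integers a_ij = 2(alpha_i, alpha_j)/(alpha_j, alpha_j); the resulting 8x8 Cartan matrix is
[[2, 0, 0, 0, 0, 0, 0, -1], [0, 2, 0, 0, -1, -1, 0, 0], [0, 0, 2, -1, 0, 0, 0, -1], [0, 0, -1, 2, 0, 0, -1, 0], [0, -1, 0, 0, 2, 0, 0, 0], [0, -1, 0, 0, 0, 2, -1, 0], [0, 0, 0, -1, 0, -1, 2, 0], [-1, 0, -1, 0, 0, 0, 0, 2]].
All simple roots have the same length, so the diagram is simply laced. The associated Dynkin diagram is a chain of 8 nodes with single edges (A_8), so the type is A_8 (the algebra sl(9)).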